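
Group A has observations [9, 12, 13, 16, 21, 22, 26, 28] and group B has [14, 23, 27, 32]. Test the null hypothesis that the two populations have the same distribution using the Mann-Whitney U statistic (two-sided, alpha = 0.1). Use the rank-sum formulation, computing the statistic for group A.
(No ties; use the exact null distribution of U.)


Step 1: Combine and sort all 12 observations; assign midranks.
sorted (value, group): (9,X), (12,X), (13,X), (14,Y), (16,X), (21,X), (22,X), (23,Y), (26,X), (27,Y), (28,X), (32,Y)
ranks: 9->1, 12->2, 13->3, 14->4, 16->5, 21->6, 22->7, 23->8, 26->9, 27->10, 28->11, 32->12
Step 2: Rank sum for X: R1 = 1 + 2 + 3 + 5 + 6 + 7 + 9 + 11 = 44.
Step 3: U_X = R1 - n1(n1+1)/2 = 44 - 8*9/2 = 44 - 36 = 8.
       U_Y = n1*n2 - U_X = 32 - 8 = 24.
Step 4: No ties, so the exact null distribution of U (based on enumerating the C(12,8) = 495 equally likely rank assignments) gives the two-sided p-value.
Step 5: p-value = 0.214141; compare to alpha = 0.1. fail to reject H0.

U_X = 8, p = 0.214141, fail to reject H0 at alpha = 0.1.


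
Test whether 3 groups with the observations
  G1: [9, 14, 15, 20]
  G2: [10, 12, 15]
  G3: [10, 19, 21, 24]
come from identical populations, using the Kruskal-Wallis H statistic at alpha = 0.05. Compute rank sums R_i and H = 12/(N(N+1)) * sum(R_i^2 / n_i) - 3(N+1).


Step 1: Combine all N = 11 observations and assign midranks.
sorted (value, group, rank): (9,G1,1), (10,G2,2.5), (10,G3,2.5), (12,G2,4), (14,G1,5), (15,G1,6.5), (15,G2,6.5), (19,G3,8), (20,G1,9), (21,G3,10), (24,G3,11)
Step 2: Sum ranks within each group.
R_1 = 21.5 (n_1 = 4)
R_2 = 13 (n_2 = 3)
R_3 = 31.5 (n_3 = 4)
Step 3: H = 12/(N(N+1)) * sum(R_i^2/n_i) - 3(N+1)
     = 12/(11*12) * (21.5^2/4 + 13^2/3 + 31.5^2/4) - 3*12
     = 0.090909 * 419.958 - 36
     = 2.178030.
Step 4: Ties present; correction factor C = 1 - 12/(11^3 - 11) = 0.990909. Corrected H = 2.178030 / 0.990909 = 2.198012.
Step 5: Under H0, H ~ chi^2(2); p-value = 0.333202.
Step 6: alpha = 0.05. fail to reject H0.

H = 2.1980, df = 2, p = 0.333202, fail to reject H0.


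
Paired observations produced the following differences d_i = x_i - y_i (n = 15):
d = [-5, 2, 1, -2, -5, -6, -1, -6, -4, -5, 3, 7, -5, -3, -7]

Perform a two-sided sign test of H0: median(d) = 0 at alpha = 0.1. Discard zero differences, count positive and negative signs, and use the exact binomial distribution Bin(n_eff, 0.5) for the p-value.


Step 1: Discard zero differences. Original n = 15; n_eff = number of nonzero differences = 15.
Nonzero differences (with sign): -5, +2, +1, -2, -5, -6, -1, -6, -4, -5, +3, +7, -5, -3, -7
Step 2: Count signs: positive = 4, negative = 11.
Step 3: Under H0: P(positive) = 0.5, so the number of positives S ~ Bin(15, 0.5).
Step 4: Two-sided exact p-value = sum of Bin(15,0.5) probabilities at or below the observed probability = 0.118469.
Step 5: alpha = 0.1. fail to reject H0.

n_eff = 15, pos = 4, neg = 11, p = 0.118469, fail to reject H0.


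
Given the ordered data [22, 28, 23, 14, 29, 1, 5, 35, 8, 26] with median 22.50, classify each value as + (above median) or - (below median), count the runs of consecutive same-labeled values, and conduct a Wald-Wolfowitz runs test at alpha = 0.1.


Step 1: Compute median = 22.50; label A = above, B = below.
Labels in order: BAABABBABA  (n_A = 5, n_B = 5)
Step 2: Count runs R = 8.
Step 3: Under H0 (random ordering), E[R] = 2*n_A*n_B/(n_A+n_B) + 1 = 2*5*5/10 + 1 = 6.0000.
        Var[R] = 2*n_A*n_B*(2*n_A*n_B - n_A - n_B) / ((n_A+n_B)^2 * (n_A+n_B-1)) = 2000/900 = 2.2222.
        SD[R] = 1.4907.
Step 4: Continuity-corrected z = (R - 0.5 - E[R]) / SD[R] = (8 - 0.5 - 6.0000) / 1.4907 = 1.0062.
Step 5: Two-sided p-value via normal approximation = 2*(1 - Phi(|z|)) = 0.314305.
Step 6: alpha = 0.1. fail to reject H0.

R = 8, z = 1.0062, p = 0.314305, fail to reject H0.


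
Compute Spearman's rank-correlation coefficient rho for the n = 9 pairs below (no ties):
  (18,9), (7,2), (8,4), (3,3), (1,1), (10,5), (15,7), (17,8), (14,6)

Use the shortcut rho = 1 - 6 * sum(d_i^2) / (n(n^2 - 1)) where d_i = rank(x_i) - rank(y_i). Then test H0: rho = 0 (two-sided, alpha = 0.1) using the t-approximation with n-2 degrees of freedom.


Step 1: Rank x and y separately (midranks; no ties here).
rank(x): 18->9, 7->3, 8->4, 3->2, 1->1, 10->5, 15->7, 17->8, 14->6
rank(y): 9->9, 2->2, 4->4, 3->3, 1->1, 5->5, 7->7, 8->8, 6->6
Step 2: d_i = R_x(i) - R_y(i); compute d_i^2.
  (9-9)^2=0, (3-2)^2=1, (4-4)^2=0, (2-3)^2=1, (1-1)^2=0, (5-5)^2=0, (7-7)^2=0, (8-8)^2=0, (6-6)^2=0
sum(d^2) = 2.
Step 3: rho = 1 - 6*2 / (9*(9^2 - 1)) = 1 - 12/720 = 0.983333.
Step 4: Under H0, t = rho * sqrt((n-2)/(1-rho^2)) = 14.3096 ~ t(7).
Step 5: Two-sided p-value from the t-distribution with 7 df = 0.000002.
Step 6: alpha = 0.1. reject H0.

rho = 0.9833, p = 0.000002, reject H0 at alpha = 0.1.


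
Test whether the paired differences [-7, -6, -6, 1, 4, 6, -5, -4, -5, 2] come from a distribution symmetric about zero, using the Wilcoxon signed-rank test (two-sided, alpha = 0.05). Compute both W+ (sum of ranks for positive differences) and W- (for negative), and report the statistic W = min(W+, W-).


Step 1: Drop any zero differences (none here) and take |d_i|.
|d| = [7, 6, 6, 1, 4, 6, 5, 4, 5, 2]
Step 2: Midrank |d_i| (ties get averaged ranks).
ranks: |7|->10, |6|->8, |6|->8, |1|->1, |4|->3.5, |6|->8, |5|->5.5, |4|->3.5, |5|->5.5, |2|->2
Step 3: Attach original signs; sum ranks with positive sign and with negative sign.
W+ = 1 + 3.5 + 8 + 2 = 14.5
W- = 10 + 8 + 8 + 5.5 + 3.5 + 5.5 = 40.5
(Check: W+ + W- = 55 should equal n(n+1)/2 = 55.)
Step 4: Test statistic W = min(W+, W-) = 14.5.
Step 5: Ties in |d|, so use the tie-corrected normal approximation.
        E[W] = n(n+1)/4 = 10*11/4 = 27.5.
        Tie groups: |d|=4 (t=2), |d|=5 (t=2), |d|=6 (t=3); sum(t^3 - t) = 36.
        Var[W] = n(n+1)(2n+1)/24 - sum(t^3-t)/48 = 2310/24 - 36/48 = 95.5.
        z = (W - E[W]) / sqrt(Var[W]) = (14.5 - 27.5) / 9.7724 = -1.3303.
        Two-sided p = 2*Phi(z) = 0.183427.
Step 6: alpha = 0.05. fail to reject H0.

W+ = 14.5, W- = 40.5, W = min = 14.5, p = 0.183427, fail to reject H0.


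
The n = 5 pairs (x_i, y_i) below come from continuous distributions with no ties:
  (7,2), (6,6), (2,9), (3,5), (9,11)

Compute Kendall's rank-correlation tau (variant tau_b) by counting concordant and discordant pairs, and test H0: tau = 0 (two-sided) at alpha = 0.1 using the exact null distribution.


Step 1: Enumerate the 10 unordered pairs (i,j) with i<j and classify each by sign(x_j-x_i) * sign(y_j-y_i).
  (1,2):dx=-1,dy=+4->D; (1,3):dx=-5,dy=+7->D; (1,4):dx=-4,dy=+3->D; (1,5):dx=+2,dy=+9->C
  (2,3):dx=-4,dy=+3->D; (2,4):dx=-3,dy=-1->C; (2,5):dx=+3,dy=+5->C; (3,4):dx=+1,dy=-4->D
  (3,5):dx=+7,dy=+2->C; (4,5):dx=+6,dy=+6->C
Step 2: C = 5, D = 5, total pairs = 10.
Step 3: tau = (C - D)/(n(n-1)/2) = (5 - 5)/10 = 0.000000.
Step 4: Exact two-sided p-value (enumerate n! = 120 permutations of y under H0): p = 1.000000.
Step 5: alpha = 0.1. fail to reject H0.

tau_b = 0.0000 (C=5, D=5), p = 1.000000, fail to reject H0.


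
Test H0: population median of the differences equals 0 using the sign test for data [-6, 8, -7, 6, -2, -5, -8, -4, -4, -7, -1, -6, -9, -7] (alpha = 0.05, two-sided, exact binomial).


Step 1: Discard zero differences. Original n = 14; n_eff = number of nonzero differences = 14.
Nonzero differences (with sign): -6, +8, -7, +6, -2, -5, -8, -4, -4, -7, -1, -6, -9, -7
Step 2: Count signs: positive = 2, negative = 12.
Step 3: Under H0: P(positive) = 0.5, so the number of positives S ~ Bin(14, 0.5).
Step 4: Two-sided exact p-value = sum of Bin(14,0.5) probabilities at or below the observed probability = 0.012939.
Step 5: alpha = 0.05. reject H0.

n_eff = 14, pos = 2, neg = 12, p = 0.012939, reject H0.


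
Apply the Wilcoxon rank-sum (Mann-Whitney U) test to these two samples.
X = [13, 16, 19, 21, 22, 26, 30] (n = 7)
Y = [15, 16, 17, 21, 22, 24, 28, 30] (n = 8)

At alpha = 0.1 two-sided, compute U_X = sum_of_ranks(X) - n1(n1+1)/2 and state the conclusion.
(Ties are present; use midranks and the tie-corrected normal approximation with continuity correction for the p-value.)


Step 1: Combine and sort all 15 observations; assign midranks.
sorted (value, group): (13,X), (15,Y), (16,X), (16,Y), (17,Y), (19,X), (21,X), (21,Y), (22,X), (22,Y), (24,Y), (26,X), (28,Y), (30,X), (30,Y)
ranks: 13->1, 15->2, 16->3.5, 16->3.5, 17->5, 19->6, 21->7.5, 21->7.5, 22->9.5, 22->9.5, 24->11, 26->12, 28->13, 30->14.5, 30->14.5
Step 2: Rank sum for X: R1 = 1 + 3.5 + 6 + 7.5 + 9.5 + 12 + 14.5 = 54.
Step 3: U_X = R1 - n1(n1+1)/2 = 54 - 7*8/2 = 54 - 28 = 26.
       U_Y = n1*n2 - U_X = 56 - 26 = 30.
Step 4: Ties are present, so use the tie-corrected normal approximation (with continuity correction) for the p-value.
Step 5: p-value = 0.861697; compare to alpha = 0.1. fail to reject H0.

U_X = 26, p = 0.861697, fail to reject H0 at alpha = 0.1.


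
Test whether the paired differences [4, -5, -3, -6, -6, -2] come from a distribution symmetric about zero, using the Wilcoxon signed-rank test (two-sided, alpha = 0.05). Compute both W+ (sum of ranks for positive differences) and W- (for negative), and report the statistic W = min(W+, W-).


Step 1: Drop any zero differences (none here) and take |d_i|.
|d| = [4, 5, 3, 6, 6, 2]
Step 2: Midrank |d_i| (ties get averaged ranks).
ranks: |4|->3, |5|->4, |3|->2, |6|->5.5, |6|->5.5, |2|->1
Step 3: Attach original signs; sum ranks with positive sign and with negative sign.
W+ = 3 = 3
W- = 4 + 2 + 5.5 + 5.5 + 1 = 18
(Check: W+ + W- = 21 should equal n(n+1)/2 = 21.)
Step 4: Test statistic W = min(W+, W-) = 3.
Step 5: Ties in |d|, so use the tie-corrected normal approximation.
        E[W] = n(n+1)/4 = 6*7/4 = 10.5.
        Tie groups: |d|=6 (t=2); sum(t^3 - t) = 6.
        Var[W] = n(n+1)(2n+1)/24 - sum(t^3-t)/48 = 546/24 - 6/48 = 22.625.
        z = (W - E[W]) / sqrt(Var[W]) = (3 - 10.5) / 4.7566 = -1.5768.
        Two-sided p = 2*Phi(z) = 0.114850.
Step 6: alpha = 0.05. fail to reject H0.

W+ = 3, W- = 18, W = min = 3, p = 0.114850, fail to reject H0.


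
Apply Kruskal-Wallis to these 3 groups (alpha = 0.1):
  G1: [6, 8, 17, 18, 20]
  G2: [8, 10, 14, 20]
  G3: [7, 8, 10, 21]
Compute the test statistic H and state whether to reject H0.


Step 1: Combine all N = 13 observations and assign midranks.
sorted (value, group, rank): (6,G1,1), (7,G3,2), (8,G1,4), (8,G2,4), (8,G3,4), (10,G2,6.5), (10,G3,6.5), (14,G2,8), (17,G1,9), (18,G1,10), (20,G1,11.5), (20,G2,11.5), (21,G3,13)
Step 2: Sum ranks within each group.
R_1 = 35.5 (n_1 = 5)
R_2 = 30 (n_2 = 4)
R_3 = 25.5 (n_3 = 4)
Step 3: H = 12/(N(N+1)) * sum(R_i^2/n_i) - 3(N+1)
     = 12/(13*14) * (35.5^2/5 + 30^2/4 + 25.5^2/4) - 3*14
     = 0.065934 * 639.612 - 42
     = 0.172253.
Step 4: Ties present; correction factor C = 1 - 36/(13^3 - 13) = 0.983516. Corrected H = 0.172253 / 0.983516 = 0.175140.
Step 5: Under H0, H ~ chi^2(2); p-value = 0.916155.
Step 6: alpha = 0.1. fail to reject H0.

H = 0.1751, df = 2, p = 0.916155, fail to reject H0.


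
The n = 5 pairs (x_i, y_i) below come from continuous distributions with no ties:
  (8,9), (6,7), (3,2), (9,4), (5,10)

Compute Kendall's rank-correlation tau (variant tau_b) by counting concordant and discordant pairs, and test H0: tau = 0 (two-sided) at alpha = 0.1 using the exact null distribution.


Step 1: Enumerate the 10 unordered pairs (i,j) with i<j and classify each by sign(x_j-x_i) * sign(y_j-y_i).
  (1,2):dx=-2,dy=-2->C; (1,3):dx=-5,dy=-7->C; (1,4):dx=+1,dy=-5->D; (1,5):dx=-3,dy=+1->D
  (2,3):dx=-3,dy=-5->C; (2,4):dx=+3,dy=-3->D; (2,5):dx=-1,dy=+3->D; (3,4):dx=+6,dy=+2->C
  (3,5):dx=+2,dy=+8->C; (4,5):dx=-4,dy=+6->D
Step 2: C = 5, D = 5, total pairs = 10.
Step 3: tau = (C - D)/(n(n-1)/2) = (5 - 5)/10 = 0.000000.
Step 4: Exact two-sided p-value (enumerate n! = 120 permutations of y under H0): p = 1.000000.
Step 5: alpha = 0.1. fail to reject H0.

tau_b = 0.0000 (C=5, D=5), p = 1.000000, fail to reject H0.


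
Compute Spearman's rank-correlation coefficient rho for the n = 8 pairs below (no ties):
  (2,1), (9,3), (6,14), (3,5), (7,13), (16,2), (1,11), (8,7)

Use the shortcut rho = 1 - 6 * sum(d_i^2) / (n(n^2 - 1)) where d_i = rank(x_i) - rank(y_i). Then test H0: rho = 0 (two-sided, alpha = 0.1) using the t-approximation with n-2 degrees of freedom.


Step 1: Rank x and y separately (midranks; no ties here).
rank(x): 2->2, 9->7, 6->4, 3->3, 7->5, 16->8, 1->1, 8->6
rank(y): 1->1, 3->3, 14->8, 5->4, 13->7, 2->2, 11->6, 7->5
Step 2: d_i = R_x(i) - R_y(i); compute d_i^2.
  (2-1)^2=1, (7-3)^2=16, (4-8)^2=16, (3-4)^2=1, (5-7)^2=4, (8-2)^2=36, (1-6)^2=25, (6-5)^2=1
sum(d^2) = 100.
Step 3: rho = 1 - 6*100 / (8*(8^2 - 1)) = 1 - 600/504 = -0.190476.
Step 4: Under H0, t = rho * sqrt((n-2)/(1-rho^2)) = -0.4753 ~ t(6).
Step 5: Two-sided p-value from the t-distribution with 6 df = 0.651401.
Step 6: alpha = 0.1. fail to reject H0.

rho = -0.1905, p = 0.651401, fail to reject H0 at alpha = 0.1.


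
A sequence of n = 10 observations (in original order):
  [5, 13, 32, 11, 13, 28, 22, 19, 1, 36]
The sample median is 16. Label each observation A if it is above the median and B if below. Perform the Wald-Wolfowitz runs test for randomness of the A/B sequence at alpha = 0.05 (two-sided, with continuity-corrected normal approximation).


Step 1: Compute median = 16; label A = above, B = below.
Labels in order: BBABBAAABA  (n_A = 5, n_B = 5)
Step 2: Count runs R = 6.
Step 3: Under H0 (random ordering), E[R] = 2*n_A*n_B/(n_A+n_B) + 1 = 2*5*5/10 + 1 = 6.0000.
        Var[R] = 2*n_A*n_B*(2*n_A*n_B - n_A - n_B) / ((n_A+n_B)^2 * (n_A+n_B-1)) = 2000/900 = 2.2222.
        SD[R] = 1.4907.
Step 4: R = E[R], so z = 0 with no continuity correction.
Step 5: Two-sided p-value via normal approximation = 2*(1 - Phi(|z|)) = 1.000000.
Step 6: alpha = 0.05. fail to reject H0.

R = 6, z = 0.0000, p = 1.000000, fail to reject H0.


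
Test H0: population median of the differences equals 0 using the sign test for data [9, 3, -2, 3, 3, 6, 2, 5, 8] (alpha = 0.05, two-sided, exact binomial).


Step 1: Discard zero differences. Original n = 9; n_eff = number of nonzero differences = 9.
Nonzero differences (with sign): +9, +3, -2, +3, +3, +6, +2, +5, +8
Step 2: Count signs: positive = 8, negative = 1.
Step 3: Under H0: P(positive) = 0.5, so the number of positives S ~ Bin(9, 0.5).
Step 4: Two-sided exact p-value = sum of Bin(9,0.5) probabilities at or below the observed probability = 0.039062.
Step 5: alpha = 0.05. reject H0.

n_eff = 9, pos = 8, neg = 1, p = 0.039062, reject H0.


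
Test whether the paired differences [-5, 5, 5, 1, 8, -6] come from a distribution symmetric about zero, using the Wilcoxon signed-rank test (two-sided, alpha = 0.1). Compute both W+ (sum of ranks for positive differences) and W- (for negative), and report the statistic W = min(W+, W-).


Step 1: Drop any zero differences (none here) and take |d_i|.
|d| = [5, 5, 5, 1, 8, 6]
Step 2: Midrank |d_i| (ties get averaged ranks).
ranks: |5|->3, |5|->3, |5|->3, |1|->1, |8|->6, |6|->5
Step 3: Attach original signs; sum ranks with positive sign and with negative sign.
W+ = 3 + 3 + 1 + 6 = 13
W- = 3 + 5 = 8
(Check: W+ + W- = 21 should equal n(n+1)/2 = 21.)
Step 4: Test statistic W = min(W+, W-) = 8.
Step 5: Ties in |d|, so use the tie-corrected normal approximation.
        E[W] = n(n+1)/4 = 6*7/4 = 10.5.
        Tie groups: |d|=5 (t=3); sum(t^3 - t) = 24.
        Var[W] = n(n+1)(2n+1)/24 - sum(t^3-t)/48 = 546/24 - 24/48 = 22.25.
        z = (W - E[W]) / sqrt(Var[W]) = (8 - 10.5) / 4.7170 = -0.5300.
        Two-sided p = 2*Phi(z) = 0.596113.
Step 6: alpha = 0.1. fail to reject H0.

W+ = 13, W- = 8, W = min = 8, p = 0.596113, fail to reject H0.


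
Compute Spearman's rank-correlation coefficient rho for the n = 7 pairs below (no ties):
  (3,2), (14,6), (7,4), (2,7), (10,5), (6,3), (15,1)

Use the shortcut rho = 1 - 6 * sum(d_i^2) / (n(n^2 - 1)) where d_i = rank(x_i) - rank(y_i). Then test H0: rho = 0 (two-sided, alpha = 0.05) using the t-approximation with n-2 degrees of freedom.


Step 1: Rank x and y separately (midranks; no ties here).
rank(x): 3->2, 14->6, 7->4, 2->1, 10->5, 6->3, 15->7
rank(y): 2->2, 6->6, 4->4, 7->7, 5->5, 3->3, 1->1
Step 2: d_i = R_x(i) - R_y(i); compute d_i^2.
  (2-2)^2=0, (6-6)^2=0, (4-4)^2=0, (1-7)^2=36, (5-5)^2=0, (3-3)^2=0, (7-1)^2=36
sum(d^2) = 72.
Step 3: rho = 1 - 6*72 / (7*(7^2 - 1)) = 1 - 432/336 = -0.285714.
Step 4: Under H0, t = rho * sqrt((n-2)/(1-rho^2)) = -0.6667 ~ t(5).
Step 5: Two-sided p-value from the t-distribution with 5 df = 0.534509.
Step 6: alpha = 0.05. fail to reject H0.

rho = -0.2857, p = 0.534509, fail to reject H0 at alpha = 0.05.


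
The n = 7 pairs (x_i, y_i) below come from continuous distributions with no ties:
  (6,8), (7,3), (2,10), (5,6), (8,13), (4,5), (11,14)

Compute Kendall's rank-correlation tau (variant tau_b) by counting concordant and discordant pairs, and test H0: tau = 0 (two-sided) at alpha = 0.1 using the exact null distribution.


Step 1: Enumerate the 21 unordered pairs (i,j) with i<j and classify each by sign(x_j-x_i) * sign(y_j-y_i).
  (1,2):dx=+1,dy=-5->D; (1,3):dx=-4,dy=+2->D; (1,4):dx=-1,dy=-2->C; (1,5):dx=+2,dy=+5->C
  (1,6):dx=-2,dy=-3->C; (1,7):dx=+5,dy=+6->C; (2,3):dx=-5,dy=+7->D; (2,4):dx=-2,dy=+3->D
  (2,5):dx=+1,dy=+10->C; (2,6):dx=-3,dy=+2->D; (2,7):dx=+4,dy=+11->C; (3,4):dx=+3,dy=-4->D
  (3,5):dx=+6,dy=+3->C; (3,6):dx=+2,dy=-5->D; (3,7):dx=+9,dy=+4->C; (4,5):dx=+3,dy=+7->C
  (4,6):dx=-1,dy=-1->C; (4,7):dx=+6,dy=+8->C; (5,6):dx=-4,dy=-8->C; (5,7):dx=+3,dy=+1->C
  (6,7):dx=+7,dy=+9->C
Step 2: C = 14, D = 7, total pairs = 21.
Step 3: tau = (C - D)/(n(n-1)/2) = (14 - 7)/21 = 0.333333.
Step 4: Exact two-sided p-value (enumerate n! = 5040 permutations of y under H0): p = 0.381349.
Step 5: alpha = 0.1. fail to reject H0.

tau_b = 0.3333 (C=14, D=7), p = 0.381349, fail to reject H0.


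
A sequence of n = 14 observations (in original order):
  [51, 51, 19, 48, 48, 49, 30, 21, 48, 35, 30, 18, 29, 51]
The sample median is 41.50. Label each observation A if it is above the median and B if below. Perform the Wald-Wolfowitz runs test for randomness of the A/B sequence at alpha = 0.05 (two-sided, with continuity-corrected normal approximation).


Step 1: Compute median = 41.50; label A = above, B = below.
Labels in order: AABAAABBABBBBA  (n_A = 7, n_B = 7)
Step 2: Count runs R = 7.
Step 3: Under H0 (random ordering), E[R] = 2*n_A*n_B/(n_A+n_B) + 1 = 2*7*7/14 + 1 = 8.0000.
        Var[R] = 2*n_A*n_B*(2*n_A*n_B - n_A - n_B) / ((n_A+n_B)^2 * (n_A+n_B-1)) = 8232/2548 = 3.2308.
        SD[R] = 1.7974.
Step 4: Continuity-corrected z = (R + 0.5 - E[R]) / SD[R] = (7 + 0.5 - 8.0000) / 1.7974 = -0.2782.
Step 5: Two-sided p-value via normal approximation = 2*(1 - Phi(|z|)) = 0.780879.
Step 6: alpha = 0.05. fail to reject H0.

R = 7, z = -0.2782, p = 0.780879, fail to reject H0.


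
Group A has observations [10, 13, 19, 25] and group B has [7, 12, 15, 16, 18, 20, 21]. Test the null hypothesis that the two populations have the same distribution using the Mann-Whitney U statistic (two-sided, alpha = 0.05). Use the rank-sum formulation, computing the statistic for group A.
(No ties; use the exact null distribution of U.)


Step 1: Combine and sort all 11 observations; assign midranks.
sorted (value, group): (7,Y), (10,X), (12,Y), (13,X), (15,Y), (16,Y), (18,Y), (19,X), (20,Y), (21,Y), (25,X)
ranks: 7->1, 10->2, 12->3, 13->4, 15->5, 16->6, 18->7, 19->8, 20->9, 21->10, 25->11
Step 2: Rank sum for X: R1 = 2 + 4 + 8 + 11 = 25.
Step 3: U_X = R1 - n1(n1+1)/2 = 25 - 4*5/2 = 25 - 10 = 15.
       U_Y = n1*n2 - U_X = 28 - 15 = 13.
Step 4: No ties, so the exact null distribution of U (based on enumerating the C(11,4) = 330 equally likely rank assignments) gives the two-sided p-value.
Step 5: p-value = 0.927273; compare to alpha = 0.05. fail to reject H0.

U_X = 15, p = 0.927273, fail to reject H0 at alpha = 0.05.


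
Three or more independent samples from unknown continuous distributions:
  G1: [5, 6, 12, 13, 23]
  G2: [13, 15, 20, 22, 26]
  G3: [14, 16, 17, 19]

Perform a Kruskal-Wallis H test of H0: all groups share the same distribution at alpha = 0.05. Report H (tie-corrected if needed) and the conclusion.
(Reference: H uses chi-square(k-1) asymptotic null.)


Step 1: Combine all N = 14 observations and assign midranks.
sorted (value, group, rank): (5,G1,1), (6,G1,2), (12,G1,3), (13,G1,4.5), (13,G2,4.5), (14,G3,6), (15,G2,7), (16,G3,8), (17,G3,9), (19,G3,10), (20,G2,11), (22,G2,12), (23,G1,13), (26,G2,14)
Step 2: Sum ranks within each group.
R_1 = 23.5 (n_1 = 5)
R_2 = 48.5 (n_2 = 5)
R_3 = 33 (n_3 = 4)
Step 3: H = 12/(N(N+1)) * sum(R_i^2/n_i) - 3(N+1)
     = 12/(14*15) * (23.5^2/5 + 48.5^2/5 + 33^2/4) - 3*15
     = 0.057143 * 853.15 - 45
     = 3.751429.
Step 4: Ties present; correction factor C = 1 - 6/(14^3 - 14) = 0.997802. Corrected H = 3.751429 / 0.997802 = 3.759692.
Step 5: Under H0, H ~ chi^2(2); p-value = 0.152614.
Step 6: alpha = 0.05. fail to reject H0.

H = 3.7597, df = 2, p = 0.152614, fail to reject H0.


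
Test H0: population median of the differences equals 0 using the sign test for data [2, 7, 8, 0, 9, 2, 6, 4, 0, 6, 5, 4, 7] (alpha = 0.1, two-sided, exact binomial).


Step 1: Discard zero differences. Original n = 13; n_eff = number of nonzero differences = 11.
Nonzero differences (with sign): +2, +7, +8, +9, +2, +6, +4, +6, +5, +4, +7
Step 2: Count signs: positive = 11, negative = 0.
Step 3: Under H0: P(positive) = 0.5, so the number of positives S ~ Bin(11, 0.5).
Step 4: Two-sided exact p-value = sum of Bin(11,0.5) probabilities at or below the observed probability = 0.000977.
Step 5: alpha = 0.1. reject H0.

n_eff = 11, pos = 11, neg = 0, p = 0.000977, reject H0.


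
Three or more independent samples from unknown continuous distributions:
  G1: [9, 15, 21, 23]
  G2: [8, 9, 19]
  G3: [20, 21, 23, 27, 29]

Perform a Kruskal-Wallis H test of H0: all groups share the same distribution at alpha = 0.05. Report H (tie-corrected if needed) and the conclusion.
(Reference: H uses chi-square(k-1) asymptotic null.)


Step 1: Combine all N = 12 observations and assign midranks.
sorted (value, group, rank): (8,G2,1), (9,G1,2.5), (9,G2,2.5), (15,G1,4), (19,G2,5), (20,G3,6), (21,G1,7.5), (21,G3,7.5), (23,G1,9.5), (23,G3,9.5), (27,G3,11), (29,G3,12)
Step 2: Sum ranks within each group.
R_1 = 23.5 (n_1 = 4)
R_2 = 8.5 (n_2 = 3)
R_3 = 46 (n_3 = 5)
Step 3: H = 12/(N(N+1)) * sum(R_i^2/n_i) - 3(N+1)
     = 12/(12*13) * (23.5^2/4 + 8.5^2/3 + 46^2/5) - 3*13
     = 0.076923 * 585.346 - 39
     = 6.026603.
Step 4: Ties present; correction factor C = 1 - 18/(12^3 - 12) = 0.989510. Corrected H = 6.026603 / 0.989510 = 6.090489.
Step 5: Under H0, H ~ chi^2(2); p-value = 0.047585.
Step 6: alpha = 0.05. reject H0.

H = 6.0905, df = 2, p = 0.047585, reject H0.


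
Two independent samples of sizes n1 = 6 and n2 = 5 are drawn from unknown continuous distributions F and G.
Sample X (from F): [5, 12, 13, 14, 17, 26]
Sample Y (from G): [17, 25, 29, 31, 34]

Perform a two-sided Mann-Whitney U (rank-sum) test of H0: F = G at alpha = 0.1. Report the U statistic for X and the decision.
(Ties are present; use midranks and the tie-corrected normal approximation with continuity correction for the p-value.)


Step 1: Combine and sort all 11 observations; assign midranks.
sorted (value, group): (5,X), (12,X), (13,X), (14,X), (17,X), (17,Y), (25,Y), (26,X), (29,Y), (31,Y), (34,Y)
ranks: 5->1, 12->2, 13->3, 14->4, 17->5.5, 17->5.5, 25->7, 26->8, 29->9, 31->10, 34->11
Step 2: Rank sum for X: R1 = 1 + 2 + 3 + 4 + 5.5 + 8 = 23.5.
Step 3: U_X = R1 - n1(n1+1)/2 = 23.5 - 6*7/2 = 23.5 - 21 = 2.5.
       U_Y = n1*n2 - U_X = 30 - 2.5 = 27.5.
Step 4: Ties are present, so use the tie-corrected normal approximation (with continuity correction) for the p-value.
Step 5: p-value = 0.028100; compare to alpha = 0.1. reject H0.

U_X = 2.5, p = 0.028100, reject H0 at alpha = 0.1.


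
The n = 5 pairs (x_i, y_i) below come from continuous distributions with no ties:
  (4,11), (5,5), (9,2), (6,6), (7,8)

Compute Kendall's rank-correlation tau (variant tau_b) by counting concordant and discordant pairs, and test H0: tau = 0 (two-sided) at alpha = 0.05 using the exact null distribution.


Step 1: Enumerate the 10 unordered pairs (i,j) with i<j and classify each by sign(x_j-x_i) * sign(y_j-y_i).
  (1,2):dx=+1,dy=-6->D; (1,3):dx=+5,dy=-9->D; (1,4):dx=+2,dy=-5->D; (1,5):dx=+3,dy=-3->D
  (2,3):dx=+4,dy=-3->D; (2,4):dx=+1,dy=+1->C; (2,5):dx=+2,dy=+3->C; (3,4):dx=-3,dy=+4->D
  (3,5):dx=-2,dy=+6->D; (4,5):dx=+1,dy=+2->C
Step 2: C = 3, D = 7, total pairs = 10.
Step 3: tau = (C - D)/(n(n-1)/2) = (3 - 7)/10 = -0.400000.
Step 4: Exact two-sided p-value (enumerate n! = 120 permutations of y under H0): p = 0.483333.
Step 5: alpha = 0.05. fail to reject H0.

tau_b = -0.4000 (C=3, D=7), p = 0.483333, fail to reject H0.


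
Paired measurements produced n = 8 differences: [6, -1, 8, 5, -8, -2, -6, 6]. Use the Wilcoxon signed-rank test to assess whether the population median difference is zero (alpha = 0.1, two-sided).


Step 1: Drop any zero differences (none here) and take |d_i|.
|d| = [6, 1, 8, 5, 8, 2, 6, 6]
Step 2: Midrank |d_i| (ties get averaged ranks).
ranks: |6|->5, |1|->1, |8|->7.5, |5|->3, |8|->7.5, |2|->2, |6|->5, |6|->5
Step 3: Attach original signs; sum ranks with positive sign and with negative sign.
W+ = 5 + 7.5 + 3 + 5 = 20.5
W- = 1 + 7.5 + 2 + 5 = 15.5
(Check: W+ + W- = 36 should equal n(n+1)/2 = 36.)
Step 4: Test statistic W = min(W+, W-) = 15.5.
Step 5: Ties in |d|, so use the tie-corrected normal approximation.
        E[W] = n(n+1)/4 = 8*9/4 = 18.
        Tie groups: |d|=6 (t=3), |d|=8 (t=2); sum(t^3 - t) = 30.
        Var[W] = n(n+1)(2n+1)/24 - sum(t^3-t)/48 = 1224/24 - 30/48 = 50.375.
        z = (W - E[W]) / sqrt(Var[W]) = (15.5 - 18) / 7.0975 = -0.3522.
        Two-sided p = 2*Phi(z) = 0.724662.
Step 6: alpha = 0.1. fail to reject H0.

W+ = 20.5, W- = 15.5, W = min = 15.5, p = 0.724662, fail to reject H0.


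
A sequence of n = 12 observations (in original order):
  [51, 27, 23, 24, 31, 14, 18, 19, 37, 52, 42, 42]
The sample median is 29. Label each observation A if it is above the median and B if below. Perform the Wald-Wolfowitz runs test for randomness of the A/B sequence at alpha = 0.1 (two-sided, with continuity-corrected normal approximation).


Step 1: Compute median = 29; label A = above, B = below.
Labels in order: ABBBABBBAAAA  (n_A = 6, n_B = 6)
Step 2: Count runs R = 5.
Step 3: Under H0 (random ordering), E[R] = 2*n_A*n_B/(n_A+n_B) + 1 = 2*6*6/12 + 1 = 7.0000.
        Var[R] = 2*n_A*n_B*(2*n_A*n_B - n_A - n_B) / ((n_A+n_B)^2 * (n_A+n_B-1)) = 4320/1584 = 2.7273.
        SD[R] = 1.6514.
Step 4: Continuity-corrected z = (R + 0.5 - E[R]) / SD[R] = (5 + 0.5 - 7.0000) / 1.6514 = -0.9083.
Step 5: Two-sided p-value via normal approximation = 2*(1 - Phi(|z|)) = 0.363722.
Step 6: alpha = 0.1. fail to reject H0.

R = 5, z = -0.9083, p = 0.363722, fail to reject H0.


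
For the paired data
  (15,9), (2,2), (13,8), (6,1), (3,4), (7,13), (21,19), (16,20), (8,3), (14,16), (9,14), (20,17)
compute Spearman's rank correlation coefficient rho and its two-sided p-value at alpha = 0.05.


Step 1: Rank x and y separately (midranks; no ties here).
rank(x): 15->9, 2->1, 13->7, 6->3, 3->2, 7->4, 21->12, 16->10, 8->5, 14->8, 9->6, 20->11
rank(y): 9->6, 2->2, 8->5, 1->1, 4->4, 13->7, 19->11, 20->12, 3->3, 16->9, 14->8, 17->10
Step 2: d_i = R_x(i) - R_y(i); compute d_i^2.
  (9-6)^2=9, (1-2)^2=1, (7-5)^2=4, (3-1)^2=4, (2-4)^2=4, (4-7)^2=9, (12-11)^2=1, (10-12)^2=4, (5-3)^2=4, (8-9)^2=1, (6-8)^2=4, (11-10)^2=1
sum(d^2) = 46.
Step 3: rho = 1 - 6*46 / (12*(12^2 - 1)) = 1 - 276/1716 = 0.839161.
Step 4: Under H0, t = rho * sqrt((n-2)/(1-rho^2)) = 4.8791 ~ t(10).
Step 5: Two-sided p-value from the t-distribution with 10 df = 0.000643.
Step 6: alpha = 0.05. reject H0.

rho = 0.8392, p = 0.000643, reject H0 at alpha = 0.05.


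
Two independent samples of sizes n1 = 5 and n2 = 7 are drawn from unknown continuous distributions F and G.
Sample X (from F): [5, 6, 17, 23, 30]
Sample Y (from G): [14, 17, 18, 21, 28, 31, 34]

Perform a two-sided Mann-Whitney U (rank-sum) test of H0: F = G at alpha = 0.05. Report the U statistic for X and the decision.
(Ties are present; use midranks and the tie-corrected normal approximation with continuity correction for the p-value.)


Step 1: Combine and sort all 12 observations; assign midranks.
sorted (value, group): (5,X), (6,X), (14,Y), (17,X), (17,Y), (18,Y), (21,Y), (23,X), (28,Y), (30,X), (31,Y), (34,Y)
ranks: 5->1, 6->2, 14->3, 17->4.5, 17->4.5, 18->6, 21->7, 23->8, 28->9, 30->10, 31->11, 34->12
Step 2: Rank sum for X: R1 = 1 + 2 + 4.5 + 8 + 10 = 25.5.
Step 3: U_X = R1 - n1(n1+1)/2 = 25.5 - 5*6/2 = 25.5 - 15 = 10.5.
       U_Y = n1*n2 - U_X = 35 - 10.5 = 24.5.
Step 4: Ties are present, so use the tie-corrected normal approximation (with continuity correction) for the p-value.
Step 5: p-value = 0.290307; compare to alpha = 0.05. fail to reject H0.

U_X = 10.5, p = 0.290307, fail to reject H0 at alpha = 0.05.


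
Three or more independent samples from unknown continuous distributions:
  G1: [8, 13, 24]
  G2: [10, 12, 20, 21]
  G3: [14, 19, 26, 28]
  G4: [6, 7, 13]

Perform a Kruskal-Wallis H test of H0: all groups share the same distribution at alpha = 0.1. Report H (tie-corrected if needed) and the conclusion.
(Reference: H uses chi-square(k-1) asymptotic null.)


Step 1: Combine all N = 14 observations and assign midranks.
sorted (value, group, rank): (6,G4,1), (7,G4,2), (8,G1,3), (10,G2,4), (12,G2,5), (13,G1,6.5), (13,G4,6.5), (14,G3,8), (19,G3,9), (20,G2,10), (21,G2,11), (24,G1,12), (26,G3,13), (28,G3,14)
Step 2: Sum ranks within each group.
R_1 = 21.5 (n_1 = 3)
R_2 = 30 (n_2 = 4)
R_3 = 44 (n_3 = 4)
R_4 = 9.5 (n_4 = 3)
Step 3: H = 12/(N(N+1)) * sum(R_i^2/n_i) - 3(N+1)
     = 12/(14*15) * (21.5^2/3 + 30^2/4 + 44^2/4 + 9.5^2/3) - 3*15
     = 0.057143 * 893.167 - 45
     = 6.038095.
Step 4: Ties present; correction factor C = 1 - 6/(14^3 - 14) = 0.997802. Corrected H = 6.038095 / 0.997802 = 6.051395.
Step 5: Under H0, H ~ chi^2(3); p-value = 0.109136.
Step 6: alpha = 0.1. fail to reject H0.

H = 6.0514, df = 3, p = 0.109136, fail to reject H0.


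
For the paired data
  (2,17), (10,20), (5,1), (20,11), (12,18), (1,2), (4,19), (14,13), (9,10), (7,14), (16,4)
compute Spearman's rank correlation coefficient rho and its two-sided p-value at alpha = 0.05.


Step 1: Rank x and y separately (midranks; no ties here).
rank(x): 2->2, 10->7, 5->4, 20->11, 12->8, 1->1, 4->3, 14->9, 9->6, 7->5, 16->10
rank(y): 17->8, 20->11, 1->1, 11->5, 18->9, 2->2, 19->10, 13->6, 10->4, 14->7, 4->3
Step 2: d_i = R_x(i) - R_y(i); compute d_i^2.
  (2-8)^2=36, (7-11)^2=16, (4-1)^2=9, (11-5)^2=36, (8-9)^2=1, (1-2)^2=1, (3-10)^2=49, (9-6)^2=9, (6-4)^2=4, (5-7)^2=4, (10-3)^2=49
sum(d^2) = 214.
Step 3: rho = 1 - 6*214 / (11*(11^2 - 1)) = 1 - 1284/1320 = 0.027273.
Step 4: Under H0, t = rho * sqrt((n-2)/(1-rho^2)) = 0.0818 ~ t(9).
Step 5: Two-sided p-value from the t-distribution with 9 df = 0.936558.
Step 6: alpha = 0.05. fail to reject H0.

rho = 0.0273, p = 0.936558, fail to reject H0 at alpha = 0.05.


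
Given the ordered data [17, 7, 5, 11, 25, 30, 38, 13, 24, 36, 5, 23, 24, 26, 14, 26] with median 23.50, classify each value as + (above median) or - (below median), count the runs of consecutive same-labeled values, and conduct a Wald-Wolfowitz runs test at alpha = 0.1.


Step 1: Compute median = 23.50; label A = above, B = below.
Labels in order: BBBBAAABAABBAABA  (n_A = 8, n_B = 8)
Step 2: Count runs R = 8.
Step 3: Under H0 (random ordering), E[R] = 2*n_A*n_B/(n_A+n_B) + 1 = 2*8*8/16 + 1 = 9.0000.
        Var[R] = 2*n_A*n_B*(2*n_A*n_B - n_A - n_B) / ((n_A+n_B)^2 * (n_A+n_B-1)) = 14336/3840 = 3.7333.
        SD[R] = 1.9322.
Step 4: Continuity-corrected z = (R + 0.5 - E[R]) / SD[R] = (8 + 0.5 - 9.0000) / 1.9322 = -0.2588.
Step 5: Two-sided p-value via normal approximation = 2*(1 - Phi(|z|)) = 0.795809.
Step 6: alpha = 0.1. fail to reject H0.

R = 8, z = -0.2588, p = 0.795809, fail to reject H0.


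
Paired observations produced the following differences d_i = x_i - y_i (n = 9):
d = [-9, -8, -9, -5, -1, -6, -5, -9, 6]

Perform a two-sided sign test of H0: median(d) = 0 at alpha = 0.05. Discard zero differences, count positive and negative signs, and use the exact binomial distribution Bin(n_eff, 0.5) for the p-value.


Step 1: Discard zero differences. Original n = 9; n_eff = number of nonzero differences = 9.
Nonzero differences (with sign): -9, -8, -9, -5, -1, -6, -5, -9, +6
Step 2: Count signs: positive = 1, negative = 8.
Step 3: Under H0: P(positive) = 0.5, so the number of positives S ~ Bin(9, 0.5).
Step 4: Two-sided exact p-value = sum of Bin(9,0.5) probabilities at or below the observed probability = 0.039062.
Step 5: alpha = 0.05. reject H0.

n_eff = 9, pos = 1, neg = 8, p = 0.039062, reject H0.


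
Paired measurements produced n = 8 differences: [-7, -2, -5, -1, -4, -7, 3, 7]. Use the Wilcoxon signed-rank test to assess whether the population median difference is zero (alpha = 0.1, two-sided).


Step 1: Drop any zero differences (none here) and take |d_i|.
|d| = [7, 2, 5, 1, 4, 7, 3, 7]
Step 2: Midrank |d_i| (ties get averaged ranks).
ranks: |7|->7, |2|->2, |5|->5, |1|->1, |4|->4, |7|->7, |3|->3, |7|->7
Step 3: Attach original signs; sum ranks with positive sign and with negative sign.
W+ = 3 + 7 = 10
W- = 7 + 2 + 5 + 1 + 4 + 7 = 26
(Check: W+ + W- = 36 should equal n(n+1)/2 = 36.)
Step 4: Test statistic W = min(W+, W-) = 10.
Step 5: Ties in |d|, so use the tie-corrected normal approximation.
        E[W] = n(n+1)/4 = 8*9/4 = 18.
        Tie groups: |d|=7 (t=3); sum(t^3 - t) = 24.
        Var[W] = n(n+1)(2n+1)/24 - sum(t^3-t)/48 = 1224/24 - 24/48 = 50.5.
        z = (W - E[W]) / sqrt(Var[W]) = (10 - 18) / 7.1063 = -1.1258.
        Two-sided p = 2*Phi(z) = 0.260269.
Step 6: alpha = 0.1. fail to reject H0.

W+ = 10, W- = 26, W = min = 10, p = 0.260269, fail to reject H0.


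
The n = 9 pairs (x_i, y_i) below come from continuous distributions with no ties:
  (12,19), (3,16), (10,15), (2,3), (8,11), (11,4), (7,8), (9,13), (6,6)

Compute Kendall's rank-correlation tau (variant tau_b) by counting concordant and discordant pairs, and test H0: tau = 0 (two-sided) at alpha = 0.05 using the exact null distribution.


Step 1: Enumerate the 36 unordered pairs (i,j) with i<j and classify each by sign(x_j-x_i) * sign(y_j-y_i).
  (1,2):dx=-9,dy=-3->C; (1,3):dx=-2,dy=-4->C; (1,4):dx=-10,dy=-16->C; (1,5):dx=-4,dy=-8->C
  (1,6):dx=-1,dy=-15->C; (1,7):dx=-5,dy=-11->C; (1,8):dx=-3,dy=-6->C; (1,9):dx=-6,dy=-13->C
  (2,3):dx=+7,dy=-1->D; (2,4):dx=-1,dy=-13->C; (2,5):dx=+5,dy=-5->D; (2,6):dx=+8,dy=-12->D
  (2,7):dx=+4,dy=-8->D; (2,8):dx=+6,dy=-3->D; (2,9):dx=+3,dy=-10->D; (3,4):dx=-8,dy=-12->C
  (3,5):dx=-2,dy=-4->C; (3,6):dx=+1,dy=-11->D; (3,7):dx=-3,dy=-7->C; (3,8):dx=-1,dy=-2->C
  (3,9):dx=-4,dy=-9->C; (4,5):dx=+6,dy=+8->C; (4,6):dx=+9,dy=+1->C; (4,7):dx=+5,dy=+5->C
  (4,8):dx=+7,dy=+10->C; (4,9):dx=+4,dy=+3->C; (5,6):dx=+3,dy=-7->D; (5,7):dx=-1,dy=-3->C
  (5,8):dx=+1,dy=+2->C; (5,9):dx=-2,dy=-5->C; (6,7):dx=-4,dy=+4->D; (6,8):dx=-2,dy=+9->D
  (6,9):dx=-5,dy=+2->D; (7,8):dx=+2,dy=+5->C; (7,9):dx=-1,dy=-2->C; (8,9):dx=-3,dy=-7->C
Step 2: C = 25, D = 11, total pairs = 36.
Step 3: tau = (C - D)/(n(n-1)/2) = (25 - 11)/36 = 0.388889.
Step 4: Exact two-sided p-value (enumerate n! = 362880 permutations of y under H0): p = 0.180181.
Step 5: alpha = 0.05. fail to reject H0.

tau_b = 0.3889 (C=25, D=11), p = 0.180181, fail to reject H0.


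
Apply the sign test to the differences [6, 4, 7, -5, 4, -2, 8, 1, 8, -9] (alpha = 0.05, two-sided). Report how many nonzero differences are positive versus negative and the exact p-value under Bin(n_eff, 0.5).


Step 1: Discard zero differences. Original n = 10; n_eff = number of nonzero differences = 10.
Nonzero differences (with sign): +6, +4, +7, -5, +4, -2, +8, +1, +8, -9
Step 2: Count signs: positive = 7, negative = 3.
Step 3: Under H0: P(positive) = 0.5, so the number of positives S ~ Bin(10, 0.5).
Step 4: Two-sided exact p-value = sum of Bin(10,0.5) probabilities at or below the observed probability = 0.343750.
Step 5: alpha = 0.05. fail to reject H0.

n_eff = 10, pos = 7, neg = 3, p = 0.343750, fail to reject H0.


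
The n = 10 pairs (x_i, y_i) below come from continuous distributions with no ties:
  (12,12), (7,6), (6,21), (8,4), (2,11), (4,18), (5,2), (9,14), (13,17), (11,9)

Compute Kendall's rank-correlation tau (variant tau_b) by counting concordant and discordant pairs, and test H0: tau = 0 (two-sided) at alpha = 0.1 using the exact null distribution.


Step 1: Enumerate the 45 unordered pairs (i,j) with i<j and classify each by sign(x_j-x_i) * sign(y_j-y_i).
  (1,2):dx=-5,dy=-6->C; (1,3):dx=-6,dy=+9->D; (1,4):dx=-4,dy=-8->C; (1,5):dx=-10,dy=-1->C
  (1,6):dx=-8,dy=+6->D; (1,7):dx=-7,dy=-10->C; (1,8):dx=-3,dy=+2->D; (1,9):dx=+1,dy=+5->C
  (1,10):dx=-1,dy=-3->C; (2,3):dx=-1,dy=+15->D; (2,4):dx=+1,dy=-2->D; (2,5):dx=-5,dy=+5->D
  (2,6):dx=-3,dy=+12->D; (2,7):dx=-2,dy=-4->C; (2,8):dx=+2,dy=+8->C; (2,9):dx=+6,dy=+11->C
  (2,10):dx=+4,dy=+3->C; (3,4):dx=+2,dy=-17->D; (3,5):dx=-4,dy=-10->C; (3,6):dx=-2,dy=-3->C
  (3,7):dx=-1,dy=-19->C; (3,8):dx=+3,dy=-7->D; (3,9):dx=+7,dy=-4->D; (3,10):dx=+5,dy=-12->D
  (4,5):dx=-6,dy=+7->D; (4,6):dx=-4,dy=+14->D; (4,7):dx=-3,dy=-2->C; (4,8):dx=+1,dy=+10->C
  (4,9):dx=+5,dy=+13->C; (4,10):dx=+3,dy=+5->C; (5,6):dx=+2,dy=+7->C; (5,7):dx=+3,dy=-9->D
  (5,8):dx=+7,dy=+3->C; (5,9):dx=+11,dy=+6->C; (5,10):dx=+9,dy=-2->D; (6,7):dx=+1,dy=-16->D
  (6,8):dx=+5,dy=-4->D; (6,9):dx=+9,dy=-1->D; (6,10):dx=+7,dy=-9->D; (7,8):dx=+4,dy=+12->C
  (7,9):dx=+8,dy=+15->C; (7,10):dx=+6,dy=+7->C; (8,9):dx=+4,dy=+3->C; (8,10):dx=+2,dy=-5->D
  (9,10):dx=-2,dy=-8->C
Step 2: C = 25, D = 20, total pairs = 45.
Step 3: tau = (C - D)/(n(n-1)/2) = (25 - 20)/45 = 0.111111.
Step 4: Exact two-sided p-value (enumerate n! = 3628800 permutations of y under H0): p = 0.727490.
Step 5: alpha = 0.1. fail to reject H0.

tau_b = 0.1111 (C=25, D=20), p = 0.727490, fail to reject H0.


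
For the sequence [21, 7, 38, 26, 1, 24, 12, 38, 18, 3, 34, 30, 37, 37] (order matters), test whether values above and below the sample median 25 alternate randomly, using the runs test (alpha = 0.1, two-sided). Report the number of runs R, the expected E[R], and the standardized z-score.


Step 1: Compute median = 25; label A = above, B = below.
Labels in order: BBAABBBABBAAAA  (n_A = 7, n_B = 7)
Step 2: Count runs R = 6.
Step 3: Under H0 (random ordering), E[R] = 2*n_A*n_B/(n_A+n_B) + 1 = 2*7*7/14 + 1 = 8.0000.
        Var[R] = 2*n_A*n_B*(2*n_A*n_B - n_A - n_B) / ((n_A+n_B)^2 * (n_A+n_B-1)) = 8232/2548 = 3.2308.
        SD[R] = 1.7974.
Step 4: Continuity-corrected z = (R + 0.5 - E[R]) / SD[R] = (6 + 0.5 - 8.0000) / 1.7974 = -0.8345.
Step 5: Two-sided p-value via normal approximation = 2*(1 - Phi(|z|)) = 0.403986.
Step 6: alpha = 0.1. fail to reject H0.

R = 6, z = -0.8345, p = 0.403986, fail to reject H0.


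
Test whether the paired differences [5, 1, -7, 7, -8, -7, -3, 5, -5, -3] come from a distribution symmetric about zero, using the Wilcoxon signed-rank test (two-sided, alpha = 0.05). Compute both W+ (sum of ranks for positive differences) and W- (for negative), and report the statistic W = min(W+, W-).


Step 1: Drop any zero differences (none here) and take |d_i|.
|d| = [5, 1, 7, 7, 8, 7, 3, 5, 5, 3]
Step 2: Midrank |d_i| (ties get averaged ranks).
ranks: |5|->5, |1|->1, |7|->8, |7|->8, |8|->10, |7|->8, |3|->2.5, |5|->5, |5|->5, |3|->2.5
Step 3: Attach original signs; sum ranks with positive sign and with negative sign.
W+ = 5 + 1 + 8 + 5 = 19
W- = 8 + 10 + 8 + 2.5 + 5 + 2.5 = 36
(Check: W+ + W- = 55 should equal n(n+1)/2 = 55.)
Step 4: Test statistic W = min(W+, W-) = 19.
Step 5: Ties in |d|, so use the tie-corrected normal approximation.
        E[W] = n(n+1)/4 = 10*11/4 = 27.5.
        Tie groups: |d|=3 (t=2), |d|=5 (t=3), |d|=7 (t=3); sum(t^3 - t) = 54.
        Var[W] = n(n+1)(2n+1)/24 - sum(t^3-t)/48 = 2310/24 - 54/48 = 95.125.
        z = (W - E[W]) / sqrt(Var[W]) = (19 - 27.5) / 9.7532 = -0.8715.
        Two-sided p = 2*Phi(z) = 0.383477.
Step 6: alpha = 0.05. fail to reject H0.

W+ = 19, W- = 36, W = min = 19, p = 0.383477, fail to reject H0.


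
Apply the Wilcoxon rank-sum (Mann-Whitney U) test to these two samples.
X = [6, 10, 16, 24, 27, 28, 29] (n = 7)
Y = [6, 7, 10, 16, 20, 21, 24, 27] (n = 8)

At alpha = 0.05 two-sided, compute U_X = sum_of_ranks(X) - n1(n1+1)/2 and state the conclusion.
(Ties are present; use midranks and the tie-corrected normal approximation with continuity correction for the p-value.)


Step 1: Combine and sort all 15 observations; assign midranks.
sorted (value, group): (6,X), (6,Y), (7,Y), (10,X), (10,Y), (16,X), (16,Y), (20,Y), (21,Y), (24,X), (24,Y), (27,X), (27,Y), (28,X), (29,X)
ranks: 6->1.5, 6->1.5, 7->3, 10->4.5, 10->4.5, 16->6.5, 16->6.5, 20->8, 21->9, 24->10.5, 24->10.5, 27->12.5, 27->12.5, 28->14, 29->15
Step 2: Rank sum for X: R1 = 1.5 + 4.5 + 6.5 + 10.5 + 12.5 + 14 + 15 = 64.5.
Step 3: U_X = R1 - n1(n1+1)/2 = 64.5 - 7*8/2 = 64.5 - 28 = 36.5.
       U_Y = n1*n2 - U_X = 56 - 36.5 = 19.5.
Step 4: Ties are present, so use the tie-corrected normal approximation (with continuity correction) for the p-value.
Step 5: p-value = 0.352381; compare to alpha = 0.05. fail to reject H0.

U_X = 36.5, p = 0.352381, fail to reject H0 at alpha = 0.05.
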